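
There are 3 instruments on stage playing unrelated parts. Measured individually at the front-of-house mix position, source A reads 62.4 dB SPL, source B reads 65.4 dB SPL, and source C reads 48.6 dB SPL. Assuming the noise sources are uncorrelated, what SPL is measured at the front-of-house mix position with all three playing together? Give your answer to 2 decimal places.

67.22 dB SPL

Add the sources as powers (linear), then convert back to dB:
L_total = 10·log₁₀(10^(62.4/10) + 10^(65.4/10) + 10^(48.6/10)) = 10·log₁₀(5278000) = 67.22 dB SPL.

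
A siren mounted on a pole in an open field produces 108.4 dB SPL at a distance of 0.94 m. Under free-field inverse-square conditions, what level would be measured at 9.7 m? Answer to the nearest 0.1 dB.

For a point source in a free field, ΔL = −20·log₁₀(d₂/d₁).
ΔL = −20·log₁₀(9.7/0.94) = -20.27 dB, so L₂ = 108.4 + (-20.27) = 88.1 dB SPL.

88.1 dB SPL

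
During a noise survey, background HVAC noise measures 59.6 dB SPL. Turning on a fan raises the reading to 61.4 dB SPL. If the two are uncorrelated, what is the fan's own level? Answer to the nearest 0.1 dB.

56.7 dB SPL

Subtract intensities: L_src = 10·log₁₀(10^(L_total/10) − 10^(L_bg/10)).
L_src = 10·log₁₀(10^(61.4/10) − 10^(59.6/10)) = 10·log₁₀(468400) = 56.7 dB SPL.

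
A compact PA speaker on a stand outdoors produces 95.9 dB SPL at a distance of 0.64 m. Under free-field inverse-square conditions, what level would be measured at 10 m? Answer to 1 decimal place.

Inverse-square spreading gives ΔL = −20·log₁₀(d₂/d₁).
ΔL = −20·log₁₀(10/0.64) = -23.88 dB, so L₂ = 95.9 + (-23.88) = 72.0 dB SPL.

72.0 dB SPL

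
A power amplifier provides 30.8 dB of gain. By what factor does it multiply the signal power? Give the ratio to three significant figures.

1200

Power ratio = 10^(dB/10).
10^(30.8/10) = 10^(3.080) = 1200.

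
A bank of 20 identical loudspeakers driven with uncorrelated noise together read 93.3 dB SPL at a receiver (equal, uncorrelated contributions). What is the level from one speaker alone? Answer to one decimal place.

20 equal incoherent sources add 10·log₁₀(20) = 13.01 dB over one source.
L_one = 93.3 − 13.01 = 80.3 dB SPL.

80.3 dB SPL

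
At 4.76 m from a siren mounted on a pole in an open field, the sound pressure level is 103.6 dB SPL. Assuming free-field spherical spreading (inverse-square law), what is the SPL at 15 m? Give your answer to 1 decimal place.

93.6 dB SPL

Free-field point source: level drops by 20·log₁₀ of the distance ratio.
ΔL = −20·log₁₀(15/4.76) = -9.97 dB, so L₂ = 103.6 + (-9.97) = 93.6 dB SPL.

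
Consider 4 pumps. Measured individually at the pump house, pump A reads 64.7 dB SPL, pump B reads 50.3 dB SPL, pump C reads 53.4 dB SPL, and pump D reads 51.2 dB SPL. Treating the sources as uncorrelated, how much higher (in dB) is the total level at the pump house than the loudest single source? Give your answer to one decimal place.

0.6 dB

Add the sources as powers (linear), then convert back to dB:
L_total = 10·log₁₀(10^(64.7/10) + 10^(50.3/10) + 10^(53.4/10) + 10^(51.2/10)) = 65.33 dB SPL.
Excess over the loudest (64.7 dB): 65.33 − 64.7 = 0.6 dB.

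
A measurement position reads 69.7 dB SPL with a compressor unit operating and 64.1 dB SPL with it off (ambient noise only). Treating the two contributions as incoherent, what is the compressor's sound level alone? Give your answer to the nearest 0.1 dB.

Subtract intensities: L_src = 10·log₁₀(10^(L_total/10) − 10^(L_bg/10)).
L_src = 10·log₁₀(10^(69.7/10) − 10^(64.1/10)) = 10·log₁₀(6762000) = 68.3 dB SPL.

68.3 dB SPL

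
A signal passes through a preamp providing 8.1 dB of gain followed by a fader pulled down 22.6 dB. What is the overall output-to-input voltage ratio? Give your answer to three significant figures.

Net gain = 8.1 + (−22.6) = -14.5 dB.
Voltage ratio = 10^(-14.5/20) = 0.188.

0.188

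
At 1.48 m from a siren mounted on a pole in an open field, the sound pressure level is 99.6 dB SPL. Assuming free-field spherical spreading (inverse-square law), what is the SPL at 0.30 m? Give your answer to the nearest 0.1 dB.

113.5 dB SPL

Inverse-square spreading gives ΔL = −20·log₁₀(d₂/d₁).
ΔL = −20·log₁₀(0.30/1.48) = 13.86 dB, so L₂ = 99.6 + (13.86) = 113.5 dB SPL.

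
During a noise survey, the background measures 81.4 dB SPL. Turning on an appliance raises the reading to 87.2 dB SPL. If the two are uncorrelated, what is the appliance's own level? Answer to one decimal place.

Background correction is a power subtraction:
L_src = 10·log₁₀(10^(87.2/10) − 10^(81.4/10)) = 10·log₁₀(386800000) = 85.9 dB SPL.

85.9 dB SPL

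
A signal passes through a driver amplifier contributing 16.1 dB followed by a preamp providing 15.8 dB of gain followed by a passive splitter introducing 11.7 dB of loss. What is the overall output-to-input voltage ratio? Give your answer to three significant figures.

10.2

Net gain = 16.1 + 15.8 + (−11.7) = 20.2 dB.
Voltage ratio = 10^(20.2/20) = 10.2.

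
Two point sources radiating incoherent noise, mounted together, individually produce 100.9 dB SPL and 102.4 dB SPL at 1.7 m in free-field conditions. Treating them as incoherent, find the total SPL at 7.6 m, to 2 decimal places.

91.72 dB SPL

Combined at 1.7 m: 10·log₁₀(10^(100.9/10)+10^(102.4/10)) = 104.725 dB SPL.
Then apply −20·log₁₀(7.6/1.7) = -13.007 dB → 91.72 dB SPL.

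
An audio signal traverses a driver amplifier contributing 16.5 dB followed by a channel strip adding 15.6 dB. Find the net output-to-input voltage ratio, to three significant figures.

40.3

Net gain = 16.5 + 15.6 = 32.1 dB.
Voltage ratio = 10^(32.1/20) = 40.3.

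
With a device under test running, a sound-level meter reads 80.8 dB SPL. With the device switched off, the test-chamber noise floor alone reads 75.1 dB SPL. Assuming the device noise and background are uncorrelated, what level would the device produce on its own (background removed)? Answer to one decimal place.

79.4 dB SPL

Remove the background by subtracting linear intensities:
L_src = 10·log₁₀(10^(80.8/10) − 10^(75.1/10)) = 10·log₁₀(87870000) = 79.4 dB SPL.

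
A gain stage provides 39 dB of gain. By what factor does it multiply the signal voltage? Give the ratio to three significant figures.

Voltage ratio = 10^(dB/20).
10^(39/20) = 10^(1.950) = 89.1.

89.1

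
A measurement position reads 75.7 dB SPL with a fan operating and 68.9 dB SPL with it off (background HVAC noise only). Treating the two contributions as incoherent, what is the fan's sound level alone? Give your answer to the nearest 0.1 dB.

74.7 dB SPL

Background correction is a power subtraction:
L_src = 10·log₁₀(10^(75.7/10) − 10^(68.9/10)) = 10·log₁₀(29390000) = 74.7 dB SPL.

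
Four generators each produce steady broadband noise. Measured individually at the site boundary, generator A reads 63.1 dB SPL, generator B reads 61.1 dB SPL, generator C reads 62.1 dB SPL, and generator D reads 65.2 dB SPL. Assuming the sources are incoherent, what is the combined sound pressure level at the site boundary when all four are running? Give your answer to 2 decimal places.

69.17 dB SPL

Add the sources as powers (linear), then convert back to dB:
L_total = 10·log₁₀(10^(63.1/10) + 10^(61.1/10) + 10^(62.1/10) + 10^(65.2/10)) = 10·log₁₀(8263000) = 69.17 dB SPL.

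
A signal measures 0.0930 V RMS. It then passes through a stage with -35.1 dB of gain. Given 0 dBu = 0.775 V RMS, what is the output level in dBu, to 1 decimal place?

Input level: 20·log₁₀(0.0930/0.775) = -18.42 dBu.
Output: -18.42 − 35.1 = -53.5 dBu.

-53.5 dBu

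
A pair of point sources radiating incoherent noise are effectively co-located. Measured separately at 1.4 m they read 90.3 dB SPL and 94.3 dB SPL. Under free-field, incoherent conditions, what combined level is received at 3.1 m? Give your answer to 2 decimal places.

88.85 dB SPL

Combined at 1.4 m: 10·log₁₀(10^(90.3/10)+10^(94.3/10)) = 95.755 dB SPL.
Then apply −20·log₁₀(3.1/1.4) = -6.905 dB → 88.85 dB SPL.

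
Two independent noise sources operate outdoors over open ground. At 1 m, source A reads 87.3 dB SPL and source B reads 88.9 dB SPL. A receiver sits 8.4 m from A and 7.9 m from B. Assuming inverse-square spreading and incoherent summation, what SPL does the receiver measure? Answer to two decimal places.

73.02 dB SPL

At the listener: L_A = 87.3 − 20·log₁₀(8.4) = 68.814 dB; L_B = 88.9 − 20·log₁₀(7.9) = 70.947 dB.
Combined: 10·log₁₀(10^(68.814/10)+10^(70.947/10)) = 73.02 dB SPL.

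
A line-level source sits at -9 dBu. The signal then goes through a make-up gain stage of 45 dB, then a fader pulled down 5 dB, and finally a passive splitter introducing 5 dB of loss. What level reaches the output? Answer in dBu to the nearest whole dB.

In dB, series stages simply add:
-9 + 45 − 5 − 5 = +26 dBu.

+26 dBu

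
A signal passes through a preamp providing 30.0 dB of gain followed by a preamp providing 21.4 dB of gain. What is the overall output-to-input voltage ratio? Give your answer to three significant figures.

Net gain = 30.0 + 21.4 = 51.4 dB.
Voltage ratio = 10^(51.4/20) = 372.

372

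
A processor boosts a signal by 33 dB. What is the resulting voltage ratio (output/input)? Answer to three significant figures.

Voltage ratio = 10^(dB/20).
10^(33/20) = 10^(1.650) = 44.7.

44.7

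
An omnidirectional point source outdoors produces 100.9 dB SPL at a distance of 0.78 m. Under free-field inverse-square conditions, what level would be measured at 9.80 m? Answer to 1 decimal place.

78.9 dB SPL

Inverse-square spreading gives ΔL = −20·log₁₀(d₂/d₁).
ΔL = −20·log₁₀(9.80/0.78) = -21.98 dB, so L₂ = 100.9 + (-21.98) = 78.9 dB SPL.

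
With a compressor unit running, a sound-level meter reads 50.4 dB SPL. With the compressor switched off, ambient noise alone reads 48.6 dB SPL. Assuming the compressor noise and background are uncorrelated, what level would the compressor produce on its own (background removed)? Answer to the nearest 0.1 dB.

Background correction is a power subtraction:
L_src = 10·log₁₀(10^(50.4/10) − 10^(48.6/10)) = 10·log₁₀(37200) = 45.7 dB SPL.

45.7 dB SPL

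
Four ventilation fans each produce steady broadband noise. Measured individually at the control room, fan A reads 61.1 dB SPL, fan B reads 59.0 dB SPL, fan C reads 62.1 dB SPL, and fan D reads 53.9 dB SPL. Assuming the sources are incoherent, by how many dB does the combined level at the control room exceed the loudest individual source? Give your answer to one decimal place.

Incoherent sources sum as intensities:
L_total = 10·log₁₀(10^(61.1/10) + 10^(59.0/10) + 10^(62.1/10) + 10^(53.9/10)) = 65.97 dB SPL.
Excess over the loudest (62.1 dB): 65.97 − 62.1 = 3.9 dB.

3.9 dB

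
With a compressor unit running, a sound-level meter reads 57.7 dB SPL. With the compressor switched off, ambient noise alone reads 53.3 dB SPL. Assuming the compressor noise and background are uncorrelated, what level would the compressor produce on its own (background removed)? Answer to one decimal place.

55.7 dB SPL

Remove the background by subtracting linear intensities:
L_src = 10·log₁₀(10^(57.7/10) − 10^(53.3/10)) = 10·log₁₀(375000) = 55.7 dB SPL.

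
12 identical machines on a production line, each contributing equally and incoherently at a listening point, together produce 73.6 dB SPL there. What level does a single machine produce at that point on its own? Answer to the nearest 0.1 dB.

62.8 dB SPL

12 equal incoherent sources add 10·log₁₀(12) = 10.79 dB over one source.
L_one = 73.6 − 10.79 = 62.8 dB SPL.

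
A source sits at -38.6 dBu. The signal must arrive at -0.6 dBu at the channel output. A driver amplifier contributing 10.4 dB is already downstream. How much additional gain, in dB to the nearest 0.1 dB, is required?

27.6 dB

The required make-up gain is the shortfall in the dB sum.
G = -0.6 − (-38.6) − 10.4 = 27.6 dB.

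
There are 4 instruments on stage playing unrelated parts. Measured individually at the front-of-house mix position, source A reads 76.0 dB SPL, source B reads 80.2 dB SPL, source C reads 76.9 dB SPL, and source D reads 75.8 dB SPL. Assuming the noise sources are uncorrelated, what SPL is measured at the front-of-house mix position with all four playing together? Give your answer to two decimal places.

Add the sources as powers (linear), then convert back to dB:
L_total = 10·log₁₀(10^(76.0/10) + 10^(80.2/10) + 10^(76.9/10) + 10^(75.8/10)) = 10·log₁₀(231500000) = 83.65 dB SPL.

83.65 dB SPL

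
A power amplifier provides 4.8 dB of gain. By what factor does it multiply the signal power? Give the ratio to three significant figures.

Power ratio = 10^(dB/10).
10^(4.8/10) = 10^(0.4800) = 3.02.

3.02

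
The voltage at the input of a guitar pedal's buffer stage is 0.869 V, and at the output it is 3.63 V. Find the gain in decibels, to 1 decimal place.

12.4 dB

For a voltage ratio, dB = 20·log₁₀(V₂/V₁).
20·log₁₀(3.63/0.869) = 20·log₁₀(4.177) = 12.4 dB.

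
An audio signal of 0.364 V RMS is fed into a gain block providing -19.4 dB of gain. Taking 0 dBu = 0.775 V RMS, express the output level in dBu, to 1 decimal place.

Input level: 20·log₁₀(0.364/0.775) = -6.56 dBu.
Output: -6.56 − 19.4 = -26.0 dBu.

-26.0 dBu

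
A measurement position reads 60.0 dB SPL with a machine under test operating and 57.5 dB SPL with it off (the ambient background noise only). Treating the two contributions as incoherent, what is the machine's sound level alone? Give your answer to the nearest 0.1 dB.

Subtract intensities: L_src = 10·log₁₀(10^(L_total/10) − 10^(L_bg/10)).
L_src = 10·log₁₀(10^(60.0/10) − 10^(57.5/10)) = 10·log₁₀(437700) = 56.4 dB SPL.

56.4 dB SPL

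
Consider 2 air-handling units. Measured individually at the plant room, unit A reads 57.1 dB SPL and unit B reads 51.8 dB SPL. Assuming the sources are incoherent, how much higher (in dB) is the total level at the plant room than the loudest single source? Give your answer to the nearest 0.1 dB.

1.1 dB

Incoherent sources sum as intensities:
L_total = 10·log₁₀(10^(57.1/10) + 10^(51.8/10)) = 58.22 dB SPL.
Excess over the loudest (57.1 dB): 58.22 − 57.1 = 1.1 dB.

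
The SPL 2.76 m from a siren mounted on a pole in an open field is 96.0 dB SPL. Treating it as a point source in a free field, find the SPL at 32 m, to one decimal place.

74.7 dB SPL

Inverse-square spreading gives ΔL = −20·log₁₀(d₂/d₁).
ΔL = −20·log₁₀(32/2.76) = -21.28 dB, so L₂ = 96.0 + (-21.28) = 74.7 dB SPL.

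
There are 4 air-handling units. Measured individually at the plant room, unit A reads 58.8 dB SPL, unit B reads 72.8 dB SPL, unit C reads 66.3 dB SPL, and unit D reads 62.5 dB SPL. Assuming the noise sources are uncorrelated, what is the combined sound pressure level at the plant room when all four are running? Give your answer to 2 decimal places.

Add the sources as powers (linear), then convert back to dB:
L_total = 10·log₁₀(10^(58.8/10) + 10^(72.8/10) + 10^(66.3/10) + 10^(62.5/10)) = 10·log₁₀(25860000) = 74.13 dB SPL.

74.13 dB SPL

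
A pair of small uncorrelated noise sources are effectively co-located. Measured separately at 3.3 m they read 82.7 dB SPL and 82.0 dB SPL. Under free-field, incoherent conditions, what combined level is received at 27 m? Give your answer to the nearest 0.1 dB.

Combined at 3.3 m: 10·log₁₀(10^(82.7/10)+10^(82.0/10)) = 85.37 dB SPL.
Then apply −20·log₁₀(27/3.3) = -18.26 dB → 67.1 dB SPL.

67.1 dB SPL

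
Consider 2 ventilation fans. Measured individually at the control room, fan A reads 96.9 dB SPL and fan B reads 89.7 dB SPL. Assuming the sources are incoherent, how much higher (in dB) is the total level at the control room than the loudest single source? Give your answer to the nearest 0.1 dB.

0.8 dB

Incoherent sources sum as intensities:
L_total = 10·log₁₀(10^(96.9/10) + 10^(89.7/10)) = 97.66 dB SPL.
Excess over the loudest (96.9 dB): 97.66 − 96.9 = 0.8 dB.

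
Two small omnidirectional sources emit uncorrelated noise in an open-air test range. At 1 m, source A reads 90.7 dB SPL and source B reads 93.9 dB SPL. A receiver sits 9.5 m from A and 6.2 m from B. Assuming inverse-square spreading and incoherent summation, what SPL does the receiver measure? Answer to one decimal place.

At the listener: L_A = 90.7 − 20·log₁₀(9.5) = 71.15 dB; L_B = 93.9 − 20·log₁₀(6.2) = 78.05 dB.
Combined: 10·log₁₀(10^(71.15/10)+10^(78.05/10)) = 78.9 dB SPL.

78.9 dB SPL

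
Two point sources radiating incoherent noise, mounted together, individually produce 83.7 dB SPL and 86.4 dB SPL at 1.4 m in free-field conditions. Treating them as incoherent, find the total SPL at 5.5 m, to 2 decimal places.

Combined at 1.4 m: 10·log₁₀(10^(83.7/10)+10^(86.4/10)) = 88.267 dB SPL.
Then apply −20·log₁₀(5.5/1.4) = -11.885 dB → 76.38 dB SPL.

76.38 dB SPL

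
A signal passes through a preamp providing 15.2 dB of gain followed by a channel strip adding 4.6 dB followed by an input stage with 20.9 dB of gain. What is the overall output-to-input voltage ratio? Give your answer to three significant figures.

108

Net gain = 15.2 + 4.6 + 20.9 = 40.7 dB.
Voltage ratio = 10^(40.7/20) = 108.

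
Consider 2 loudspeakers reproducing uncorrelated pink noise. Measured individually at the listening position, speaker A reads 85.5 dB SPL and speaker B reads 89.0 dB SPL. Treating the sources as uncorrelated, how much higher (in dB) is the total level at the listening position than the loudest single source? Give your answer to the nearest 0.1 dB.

1.6 dB

Incoherent sources sum as intensities:
L_total = 10·log₁₀(10^(85.5/10) + 10^(89.0/10)) = 90.60 dB SPL.
Excess over the loudest (89.0 dB): 90.60 − 89.0 = 1.6 dB.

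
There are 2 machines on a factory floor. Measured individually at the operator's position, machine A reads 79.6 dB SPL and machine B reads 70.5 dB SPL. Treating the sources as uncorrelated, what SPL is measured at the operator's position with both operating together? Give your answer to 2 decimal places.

80.10 dB SPL

Uncorrelated sources add in intensity (power), not in dB.
L_total = 10·log₁₀(10^(79.6/10) + 10^(70.5/10)) = 10·log₁₀(102400000) = 80.10 dB SPL.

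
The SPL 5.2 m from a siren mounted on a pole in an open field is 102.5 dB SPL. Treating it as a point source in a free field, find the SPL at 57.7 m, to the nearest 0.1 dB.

Inverse-square spreading gives ΔL = −20·log₁₀(d₂/d₁).
ΔL = −20·log₁₀(57.7/5.2) = -20.90 dB, so L₂ = 102.5 + (-20.90) = 81.6 dB SPL.

81.6 dB SPL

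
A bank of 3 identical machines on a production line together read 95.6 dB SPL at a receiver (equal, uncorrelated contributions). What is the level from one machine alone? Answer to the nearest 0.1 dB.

90.8 dB SPL

3 equal incoherent sources add 10·log₁₀(3) = 4.77 dB over one source.
L_one = 95.6 − 4.77 = 90.8 dB SPL.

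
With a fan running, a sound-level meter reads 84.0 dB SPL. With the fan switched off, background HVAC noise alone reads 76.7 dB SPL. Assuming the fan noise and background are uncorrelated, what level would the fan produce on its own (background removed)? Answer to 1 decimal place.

Remove the background by subtracting linear intensities:
L_src = 10·log₁₀(10^(84.0/10) − 10^(76.7/10)) = 10·log₁₀(204400000) = 83.1 dB SPL.

83.1 dB SPL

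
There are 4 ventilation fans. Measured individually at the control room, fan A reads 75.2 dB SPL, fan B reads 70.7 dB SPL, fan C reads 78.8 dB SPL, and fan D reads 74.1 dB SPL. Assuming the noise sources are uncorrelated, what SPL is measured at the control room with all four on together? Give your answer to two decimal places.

Uncorrelated sources add in intensity (power), not in dB.
L_total = 10·log₁₀(10^(75.2/10) + 10^(70.7/10) + 10^(78.8/10) + 10^(74.1/10)) = 10·log₁₀(146400000) = 81.66 dB SPL.

81.66 dB SPL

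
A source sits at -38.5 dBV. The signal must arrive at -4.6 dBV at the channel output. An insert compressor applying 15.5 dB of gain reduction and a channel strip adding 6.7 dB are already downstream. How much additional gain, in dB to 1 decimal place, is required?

42.7 dB

The required make-up gain is the shortfall in the dB sum.
G = -4.6 − (-38.5) + 15.5 − 6.7 = 42.7 dB.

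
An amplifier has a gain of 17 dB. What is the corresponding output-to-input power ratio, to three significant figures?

Power ratio = 10^(dB/10).
10^(17/10) = 10^(1.700) = 50.1.

50.1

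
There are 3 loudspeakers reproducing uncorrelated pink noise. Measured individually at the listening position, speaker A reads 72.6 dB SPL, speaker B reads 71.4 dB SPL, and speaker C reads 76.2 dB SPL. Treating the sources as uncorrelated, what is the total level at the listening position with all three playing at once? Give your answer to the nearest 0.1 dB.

Add the sources as powers (linear), then convert back to dB:
L_total = 10·log₁₀(10^(72.6/10) + 10^(71.4/10) + 10^(76.2/10)) = 10·log₁₀(73690000) = 78.7 dB SPL.

78.7 dB SPL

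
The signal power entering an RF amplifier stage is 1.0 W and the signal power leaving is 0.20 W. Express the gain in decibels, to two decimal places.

For a power ratio, dB = 10·log₁₀(P₂/P₁).
10·log₁₀(0.20/1.0) = 10·log₁₀(0.2000) = -6.99 dB.

-6.99 dB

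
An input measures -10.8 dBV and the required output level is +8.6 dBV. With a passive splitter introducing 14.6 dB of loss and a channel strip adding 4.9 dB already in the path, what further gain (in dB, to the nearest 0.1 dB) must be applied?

The required make-up gain is the shortfall in the dB sum.
G = +8.6 − (-10.8) + 14.6 − 4.9 = 29.1 dB.

29.1 dB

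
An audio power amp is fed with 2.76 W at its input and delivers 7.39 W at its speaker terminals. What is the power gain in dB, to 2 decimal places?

Power is a power quantity, so gain = 10·log₁₀(P_out/P_in).
10·log₁₀(7.39/2.76) = 10·log₁₀(2.678) = 4.28 dB.

4.28 dB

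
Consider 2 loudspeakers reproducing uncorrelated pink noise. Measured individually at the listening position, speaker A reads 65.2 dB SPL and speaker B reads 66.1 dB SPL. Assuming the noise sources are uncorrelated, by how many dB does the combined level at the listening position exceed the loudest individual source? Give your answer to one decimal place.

2.6 dB

Incoherent sources sum as intensities:
L_total = 10·log₁₀(10^(65.2/10) + 10^(66.1/10)) = 68.68 dB SPL.
Excess over the loudest (66.1 dB): 68.68 − 66.1 = 2.6 dB.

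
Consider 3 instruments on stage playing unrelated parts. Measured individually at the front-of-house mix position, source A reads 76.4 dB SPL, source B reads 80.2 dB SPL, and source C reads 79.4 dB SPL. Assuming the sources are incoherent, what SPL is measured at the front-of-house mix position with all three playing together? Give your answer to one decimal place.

Add the sources as powers (linear), then convert back to dB:
L_total = 10·log₁₀(10^(76.4/10) + 10^(80.2/10) + 10^(79.4/10)) = 10·log₁₀(235500000) = 83.7 dB SPL.

83.7 dB SPL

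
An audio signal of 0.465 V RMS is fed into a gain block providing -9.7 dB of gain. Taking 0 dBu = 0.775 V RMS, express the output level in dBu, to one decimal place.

Input level: 20·log₁₀(0.465/0.775) = -4.44 dBu.
Output: -4.44 − 9.7 = -14.1 dBu.

-14.1 dBu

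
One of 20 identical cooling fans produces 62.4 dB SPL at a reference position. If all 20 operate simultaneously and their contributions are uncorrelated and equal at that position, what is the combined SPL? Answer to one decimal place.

75.4 dB SPL

20 equal incoherent sources raise the level by 10·log₁₀(20) = 13.01 dB.
L_total = 62.4 + 13.01 = 75.4 dB SPL.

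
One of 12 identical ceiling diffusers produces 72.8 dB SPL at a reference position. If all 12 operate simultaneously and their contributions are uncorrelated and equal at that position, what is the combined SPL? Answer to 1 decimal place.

83.6 dB SPL

12 equal incoherent sources raise the level by 10·log₁₀(12) = 10.79 dB.
L_total = 72.8 + 10.79 = 83.6 dB SPL.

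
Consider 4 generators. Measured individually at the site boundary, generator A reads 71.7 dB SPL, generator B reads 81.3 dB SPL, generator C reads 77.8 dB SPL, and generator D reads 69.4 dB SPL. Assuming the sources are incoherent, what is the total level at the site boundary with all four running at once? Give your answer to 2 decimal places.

Add the sources as powers (linear), then convert back to dB:
L_total = 10·log₁₀(10^(71.7/10) + 10^(81.3/10) + 10^(77.8/10) + 10^(69.4/10)) = 10·log₁₀(218700000) = 83.40 dB SPL.

83.40 dB SPL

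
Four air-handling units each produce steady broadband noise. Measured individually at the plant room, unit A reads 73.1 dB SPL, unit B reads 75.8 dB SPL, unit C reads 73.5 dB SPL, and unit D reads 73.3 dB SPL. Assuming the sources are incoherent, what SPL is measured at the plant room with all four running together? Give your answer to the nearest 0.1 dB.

80.1 dB SPL

Add the sources as powers (linear), then convert back to dB:
L_total = 10·log₁₀(10^(73.1/10) + 10^(75.8/10) + 10^(73.5/10) + 10^(73.3/10)) = 10·log₁₀(102200000) = 80.1 dB SPL.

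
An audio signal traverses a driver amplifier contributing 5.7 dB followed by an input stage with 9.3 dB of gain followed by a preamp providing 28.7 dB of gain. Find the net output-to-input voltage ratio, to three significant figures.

Net gain = 5.7 + 9.3 + 28.7 = 43.7 dB.
Voltage ratio = 10^(43.7/20) = 153.

153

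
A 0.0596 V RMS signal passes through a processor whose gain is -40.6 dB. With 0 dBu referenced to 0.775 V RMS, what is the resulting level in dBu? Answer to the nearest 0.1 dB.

-62.9 dBu

Input level: 20·log₁₀(0.0596/0.775) = -22.28 dBu.
Output: -22.28 − 40.6 = -62.9 dBu.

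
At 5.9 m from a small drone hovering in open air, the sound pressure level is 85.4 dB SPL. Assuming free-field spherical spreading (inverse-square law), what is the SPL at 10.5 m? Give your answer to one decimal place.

For a point source in a free field, ΔL = −20·log₁₀(d₂/d₁).
ΔL = −20·log₁₀(10.5/5.9) = -5.01 dB, so L₂ = 85.4 + (-5.01) = 80.4 dB SPL.

80.4 dB SPL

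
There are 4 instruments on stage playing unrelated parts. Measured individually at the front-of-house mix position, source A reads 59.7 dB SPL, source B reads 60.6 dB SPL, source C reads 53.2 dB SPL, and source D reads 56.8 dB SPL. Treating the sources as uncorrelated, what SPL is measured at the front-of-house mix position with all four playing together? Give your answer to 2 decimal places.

Uncorrelated sources add in intensity (power), not in dB.
L_total = 10·log₁₀(10^(59.7/10) + 10^(60.6/10) + 10^(53.2/10) + 10^(56.8/10)) = 10·log₁₀(2769000) = 64.42 dB SPL.

64.42 dB SPL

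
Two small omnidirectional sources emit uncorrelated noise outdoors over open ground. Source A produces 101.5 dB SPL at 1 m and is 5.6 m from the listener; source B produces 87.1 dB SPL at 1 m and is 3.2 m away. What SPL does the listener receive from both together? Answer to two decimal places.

86.99 dB SPL

At the listener: L_A = 101.5 − 20·log₁₀(5.6) = 86.536 dB; L_B = 87.1 − 20·log₁₀(3.2) = 76.997 dB.
Combined: 10·log₁₀(10^(86.536/10)+10^(76.997/10)) = 86.99 dB SPL.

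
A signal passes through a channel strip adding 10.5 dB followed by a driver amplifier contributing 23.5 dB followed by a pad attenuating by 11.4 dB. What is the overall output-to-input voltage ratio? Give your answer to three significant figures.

Net gain = 10.5 + 23.5 + (−11.4) = 22.6 dB.
Voltage ratio = 10^(22.6/20) = 13.5.

13.5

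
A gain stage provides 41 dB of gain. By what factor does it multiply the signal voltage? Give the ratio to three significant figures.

112

Voltage ratio = 10^(dB/20).
10^(41/20) = 10^(2.050) = 112.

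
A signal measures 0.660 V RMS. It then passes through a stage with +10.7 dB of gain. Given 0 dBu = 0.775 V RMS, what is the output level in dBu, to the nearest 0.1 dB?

Input level: 20·log₁₀(0.660/0.775) = -1.40 dBu.
Output: -1.40 + 10.7 = +9.3 dBu.

+9.3 dBu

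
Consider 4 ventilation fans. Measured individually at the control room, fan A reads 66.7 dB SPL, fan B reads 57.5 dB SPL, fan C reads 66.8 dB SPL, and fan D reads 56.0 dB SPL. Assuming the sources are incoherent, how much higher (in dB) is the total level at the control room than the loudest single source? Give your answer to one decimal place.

Uncorrelated sources add in intensity (power), not in dB.
L_total = 10·log₁₀(10^(66.7/10) + 10^(57.5/10) + 10^(66.8/10) + 10^(56.0/10)) = 70.18 dB SPL.
Excess over the loudest (66.8 dB): 70.18 − 66.8 = 3.4 dB.

3.4 dB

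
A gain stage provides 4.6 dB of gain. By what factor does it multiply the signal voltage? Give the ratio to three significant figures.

1.70

Voltage ratio = 10^(dB/20).
10^(4.6/20) = 10^(0.2300) = 1.70.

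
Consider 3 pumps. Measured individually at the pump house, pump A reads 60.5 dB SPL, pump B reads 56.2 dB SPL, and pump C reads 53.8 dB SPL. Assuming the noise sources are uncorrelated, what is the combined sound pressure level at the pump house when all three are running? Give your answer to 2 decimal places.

62.50 dB SPL

Add the sources as powers (linear), then convert back to dB:
L_total = 10·log₁₀(10^(60.5/10) + 10^(56.2/10) + 10^(53.8/10)) = 10·log₁₀(1779000) = 62.50 dB SPL.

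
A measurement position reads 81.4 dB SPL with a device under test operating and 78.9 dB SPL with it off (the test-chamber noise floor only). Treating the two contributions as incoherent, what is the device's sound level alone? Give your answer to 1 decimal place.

77.8 dB SPL

Subtract intensities: L_src = 10·log₁₀(10^(L_total/10) − 10^(L_bg/10)).
L_src = 10·log₁₀(10^(81.4/10) − 10^(78.9/10)) = 10·log₁₀(60410000) = 77.8 dB SPL.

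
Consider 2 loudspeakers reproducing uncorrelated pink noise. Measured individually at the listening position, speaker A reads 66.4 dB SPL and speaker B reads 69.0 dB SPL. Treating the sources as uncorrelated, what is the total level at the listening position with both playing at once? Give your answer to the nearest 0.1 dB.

70.9 dB SPL

Incoherent sources sum as intensities:
L_total = 10·log₁₀(10^(66.4/10) + 10^(69.0/10)) = 10·log₁₀(12310000) = 70.9 dB SPL.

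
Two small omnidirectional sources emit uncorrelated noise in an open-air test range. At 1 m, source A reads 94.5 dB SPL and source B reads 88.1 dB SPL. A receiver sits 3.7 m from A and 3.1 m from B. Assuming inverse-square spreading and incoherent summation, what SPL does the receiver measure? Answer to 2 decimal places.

At the listener: L_A = 94.5 − 20·log₁₀(3.7) = 83.136 dB; L_B = 88.1 − 20·log₁₀(3.1) = 78.273 dB.
Combined: 10·log₁₀(10^(83.136/10)+10^(78.273/10)) = 84.36 dB SPL.

84.36 dB SPL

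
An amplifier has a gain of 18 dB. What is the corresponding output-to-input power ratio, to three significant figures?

63.1

Power ratio = 10^(dB/10).
10^(18/10) = 10^(1.800) = 63.1.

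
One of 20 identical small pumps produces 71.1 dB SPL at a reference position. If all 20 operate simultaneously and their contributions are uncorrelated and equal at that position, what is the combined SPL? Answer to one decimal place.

84.1 dB SPL

20 equal incoherent sources raise the level by 10·log₁₀(20) = 13.01 dB.
L_total = 71.1 + 13.01 = 84.1 dB SPL.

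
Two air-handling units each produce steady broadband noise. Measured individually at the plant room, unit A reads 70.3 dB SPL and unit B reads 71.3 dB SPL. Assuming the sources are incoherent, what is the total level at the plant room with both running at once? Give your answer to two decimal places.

73.84 dB SPL

Uncorrelated sources add in intensity (power), not in dB.
L_total = 10·log₁₀(10^(70.3/10) + 10^(71.3/10)) = 10·log₁₀(24200000) = 73.84 dB SPL.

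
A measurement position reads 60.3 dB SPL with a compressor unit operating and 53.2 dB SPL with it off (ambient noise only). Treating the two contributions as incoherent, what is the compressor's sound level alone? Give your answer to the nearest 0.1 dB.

Subtract intensities: L_src = 10·log₁₀(10^(L_total/10) − 10^(L_bg/10)).
L_src = 10·log₁₀(10^(60.3/10) − 10^(53.2/10)) = 10·log₁₀(862600) = 59.4 dB SPL.

59.4 dB SPL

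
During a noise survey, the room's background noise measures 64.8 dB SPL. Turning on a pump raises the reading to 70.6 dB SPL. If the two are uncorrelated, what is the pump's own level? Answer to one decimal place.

Subtract intensities: L_src = 10·log₁₀(10^(L_total/10) − 10^(L_bg/10)).
L_src = 10·log₁₀(10^(70.6/10) − 10^(64.8/10)) = 10·log₁₀(8462000) = 69.3 dB SPL.

69.3 dB SPL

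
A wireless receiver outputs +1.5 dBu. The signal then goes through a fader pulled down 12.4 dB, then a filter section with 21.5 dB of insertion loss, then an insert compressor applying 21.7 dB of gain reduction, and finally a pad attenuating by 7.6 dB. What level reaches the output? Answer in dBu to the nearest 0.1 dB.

-61.7 dBu

Gain stages sum in dB:
+1.5 − 12.4 − 21.5 − 21.7 − 7.6 = -61.7 dBu.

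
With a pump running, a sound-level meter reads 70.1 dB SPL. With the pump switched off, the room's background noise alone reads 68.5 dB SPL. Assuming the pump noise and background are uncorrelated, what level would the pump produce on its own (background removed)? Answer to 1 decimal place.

Background correction is a power subtraction:
L_src = 10·log₁₀(10^(70.1/10) − 10^(68.5/10)) = 10·log₁₀(3153000) = 65.0 dB SPL.

65.0 dB SPL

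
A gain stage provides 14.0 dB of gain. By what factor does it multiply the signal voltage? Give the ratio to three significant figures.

5.01

Voltage ratio = 10^(dB/20).
10^(14.0/20) = 10^(0.7000) = 5.01.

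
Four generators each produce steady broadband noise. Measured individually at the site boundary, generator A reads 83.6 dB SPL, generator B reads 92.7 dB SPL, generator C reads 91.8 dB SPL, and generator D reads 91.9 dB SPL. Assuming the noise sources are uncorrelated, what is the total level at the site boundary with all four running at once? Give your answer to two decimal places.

97.12 dB SPL

Uncorrelated sources add in intensity (power), not in dB.
L_total = 10·log₁₀(10^(83.6/10) + 10^(92.7/10) + 10^(91.8/10) + 10^(91.9/10)) = 10·log₁₀(5154000000) = 97.12 dB SPL.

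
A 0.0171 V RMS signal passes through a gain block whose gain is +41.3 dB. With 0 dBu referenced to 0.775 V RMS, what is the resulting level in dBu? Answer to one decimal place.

+8.2 dBu

Input level: 20·log₁₀(0.0171/0.775) = -33.13 dBu.
Output: -33.13 + 41.3 = +8.2 dBu.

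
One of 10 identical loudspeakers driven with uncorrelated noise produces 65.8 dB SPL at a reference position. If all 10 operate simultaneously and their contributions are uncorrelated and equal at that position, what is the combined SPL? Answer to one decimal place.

75.8 dB SPL

10 equal incoherent sources raise the level by 10·log₁₀(10) = 10.00 dB.
L_total = 65.8 + 10.00 = 75.8 dB SPL.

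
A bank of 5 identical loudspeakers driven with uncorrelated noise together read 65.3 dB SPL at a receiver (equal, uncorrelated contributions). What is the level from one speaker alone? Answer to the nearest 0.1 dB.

58.3 dB SPL

5 equal incoherent sources add 10·log₁₀(5) = 6.99 dB over one source.
L_one = 65.3 − 6.99 = 58.3 dB SPL.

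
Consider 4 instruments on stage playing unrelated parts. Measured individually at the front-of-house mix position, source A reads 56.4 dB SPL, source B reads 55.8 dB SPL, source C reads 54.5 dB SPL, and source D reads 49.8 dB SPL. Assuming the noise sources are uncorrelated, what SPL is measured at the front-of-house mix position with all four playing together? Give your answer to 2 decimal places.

Uncorrelated sources add in intensity (power), not in dB.
L_total = 10·log₁₀(10^(56.4/10) + 10^(55.8/10) + 10^(54.5/10) + 10^(49.8/10)) = 10·log₁₀(1194000) = 60.77 dB SPL.

60.77 dB SPL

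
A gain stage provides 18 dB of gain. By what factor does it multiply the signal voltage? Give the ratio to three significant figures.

7.94

Voltage ratio = 10^(dB/20).
10^(18/20) = 10^(0.9000) = 7.94.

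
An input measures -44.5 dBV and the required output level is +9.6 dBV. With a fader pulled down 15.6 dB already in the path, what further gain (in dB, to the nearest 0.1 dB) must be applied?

The required make-up gain is the shortfall in the dB sum.
G = +9.6 − (-44.5) + 15.6 = 69.7 dB.

69.7 dB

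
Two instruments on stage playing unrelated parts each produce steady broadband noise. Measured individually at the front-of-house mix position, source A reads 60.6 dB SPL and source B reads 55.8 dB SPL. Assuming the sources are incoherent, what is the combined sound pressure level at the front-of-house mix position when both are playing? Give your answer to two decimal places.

61.84 dB SPL

Uncorrelated sources add in intensity (power), not in dB.
L_total = 10·log₁₀(10^(60.6/10) + 10^(55.8/10)) = 10·log₁₀(1528000) = 61.84 dB SPL.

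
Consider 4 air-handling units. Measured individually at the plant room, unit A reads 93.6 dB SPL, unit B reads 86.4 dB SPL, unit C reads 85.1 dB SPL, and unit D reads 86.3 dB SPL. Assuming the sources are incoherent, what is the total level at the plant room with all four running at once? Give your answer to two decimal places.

95.41 dB SPL

Add the sources as powers (linear), then convert back to dB:
L_total = 10·log₁₀(10^(93.6/10) + 10^(86.4/10) + 10^(85.1/10) + 10^(86.3/10)) = 10·log₁₀(3478000000) = 95.41 dB SPL.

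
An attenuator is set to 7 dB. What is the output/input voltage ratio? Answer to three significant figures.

0.447

Voltage ratio = 10^(dB/20).
10^(-7/20) = 10^(-0.3500) = 0.447.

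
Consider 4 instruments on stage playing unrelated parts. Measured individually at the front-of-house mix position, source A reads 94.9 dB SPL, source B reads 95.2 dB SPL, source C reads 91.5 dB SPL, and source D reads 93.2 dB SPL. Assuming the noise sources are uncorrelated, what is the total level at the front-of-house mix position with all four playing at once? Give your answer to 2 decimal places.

Incoherent sources sum as intensities:
L_total = 10·log₁₀(10^(94.9/10) + 10^(95.2/10) + 10^(91.5/10) + 10^(93.2/10)) = 10·log₁₀(9903000000) = 99.96 dB SPL.

99.96 dB SPL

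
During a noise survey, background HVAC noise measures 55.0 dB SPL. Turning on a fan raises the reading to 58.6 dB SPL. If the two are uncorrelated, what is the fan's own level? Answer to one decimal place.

Remove the background by subtracting linear intensities:
L_src = 10·log₁₀(10^(58.6/10) − 10^(55.0/10)) = 10·log₁₀(408200) = 56.1 dB SPL.

56.1 dB SPL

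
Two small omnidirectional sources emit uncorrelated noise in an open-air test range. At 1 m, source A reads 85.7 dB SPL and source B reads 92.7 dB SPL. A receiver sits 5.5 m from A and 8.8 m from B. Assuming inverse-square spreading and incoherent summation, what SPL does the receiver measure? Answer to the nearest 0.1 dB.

75.6 dB SPL

At the listener: L_A = 85.7 − 20·log₁₀(5.5) = 70.89 dB; L_B = 92.7 − 20·log₁₀(8.8) = 73.81 dB.
Combined: 10·log₁₀(10^(70.89/10)+10^(73.81/10)) = 75.6 dB SPL.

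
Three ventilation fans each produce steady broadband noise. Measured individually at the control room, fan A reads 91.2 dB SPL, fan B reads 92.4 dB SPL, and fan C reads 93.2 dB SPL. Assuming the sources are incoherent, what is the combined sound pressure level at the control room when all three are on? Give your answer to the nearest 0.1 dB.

Add the sources as powers (linear), then convert back to dB:
L_total = 10·log₁₀(10^(91.2/10) + 10^(92.4/10) + 10^(93.2/10)) = 10·log₁₀(5145000000) = 97.1 dB SPL.

97.1 dB SPL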